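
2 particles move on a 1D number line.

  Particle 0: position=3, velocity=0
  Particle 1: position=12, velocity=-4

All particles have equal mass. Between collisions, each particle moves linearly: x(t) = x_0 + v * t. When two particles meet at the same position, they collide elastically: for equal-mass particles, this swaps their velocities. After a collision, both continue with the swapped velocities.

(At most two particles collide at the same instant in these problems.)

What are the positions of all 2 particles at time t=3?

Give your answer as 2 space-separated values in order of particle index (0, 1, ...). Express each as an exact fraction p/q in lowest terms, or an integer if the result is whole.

Answer: 0 3

Derivation:
Collision at t=9/4: particles 0 and 1 swap velocities; positions: p0=3 p1=3; velocities now: v0=-4 v1=0
Advance to t=3 (no further collisions before then); velocities: v0=-4 v1=0; positions = 0 3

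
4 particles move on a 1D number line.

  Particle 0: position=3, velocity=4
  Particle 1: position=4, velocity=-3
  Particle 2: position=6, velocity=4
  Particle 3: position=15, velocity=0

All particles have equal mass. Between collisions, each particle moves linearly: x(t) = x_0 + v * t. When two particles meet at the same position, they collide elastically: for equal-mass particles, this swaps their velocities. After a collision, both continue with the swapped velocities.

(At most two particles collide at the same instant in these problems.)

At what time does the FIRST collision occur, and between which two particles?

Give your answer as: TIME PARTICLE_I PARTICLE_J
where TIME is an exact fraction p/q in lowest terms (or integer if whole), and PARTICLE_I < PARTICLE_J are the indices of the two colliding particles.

Answer: 1/7 0 1

Derivation:
Pair (0,1): pos 3,4 vel 4,-3 -> gap=1, closing at 7/unit, collide at t=1/7
Pair (1,2): pos 4,6 vel -3,4 -> not approaching (rel speed -7 <= 0)
Pair (2,3): pos 6,15 vel 4,0 -> gap=9, closing at 4/unit, collide at t=9/4
Earliest collision: t=1/7 between 0 and 1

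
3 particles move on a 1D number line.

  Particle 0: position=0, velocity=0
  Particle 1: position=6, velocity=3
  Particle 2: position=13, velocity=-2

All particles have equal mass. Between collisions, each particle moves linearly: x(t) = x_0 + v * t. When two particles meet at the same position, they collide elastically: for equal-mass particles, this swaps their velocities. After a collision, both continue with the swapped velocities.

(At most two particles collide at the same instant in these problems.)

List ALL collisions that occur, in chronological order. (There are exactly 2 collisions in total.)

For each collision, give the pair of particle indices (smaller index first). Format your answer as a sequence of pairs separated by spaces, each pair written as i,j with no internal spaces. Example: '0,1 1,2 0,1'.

Collision at t=7/5: particles 1 and 2 swap velocities; positions: p0=0 p1=51/5 p2=51/5; velocities now: v0=0 v1=-2 v2=3
Collision at t=13/2: particles 0 and 1 swap velocities; positions: p0=0 p1=0 p2=51/2; velocities now: v0=-2 v1=0 v2=3

Answer: 1,2 0,1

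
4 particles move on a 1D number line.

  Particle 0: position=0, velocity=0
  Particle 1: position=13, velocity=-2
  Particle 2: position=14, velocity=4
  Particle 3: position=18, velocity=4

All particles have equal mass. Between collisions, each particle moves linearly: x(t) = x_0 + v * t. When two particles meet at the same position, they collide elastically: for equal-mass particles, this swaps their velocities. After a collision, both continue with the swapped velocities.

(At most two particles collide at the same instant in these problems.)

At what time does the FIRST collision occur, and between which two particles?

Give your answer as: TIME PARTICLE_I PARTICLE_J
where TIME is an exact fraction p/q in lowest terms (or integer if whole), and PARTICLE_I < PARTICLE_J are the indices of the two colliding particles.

Answer: 13/2 0 1

Derivation:
Pair (0,1): pos 0,13 vel 0,-2 -> gap=13, closing at 2/unit, collide at t=13/2
Pair (1,2): pos 13,14 vel -2,4 -> not approaching (rel speed -6 <= 0)
Pair (2,3): pos 14,18 vel 4,4 -> not approaching (rel speed 0 <= 0)
Earliest collision: t=13/2 between 0 and 1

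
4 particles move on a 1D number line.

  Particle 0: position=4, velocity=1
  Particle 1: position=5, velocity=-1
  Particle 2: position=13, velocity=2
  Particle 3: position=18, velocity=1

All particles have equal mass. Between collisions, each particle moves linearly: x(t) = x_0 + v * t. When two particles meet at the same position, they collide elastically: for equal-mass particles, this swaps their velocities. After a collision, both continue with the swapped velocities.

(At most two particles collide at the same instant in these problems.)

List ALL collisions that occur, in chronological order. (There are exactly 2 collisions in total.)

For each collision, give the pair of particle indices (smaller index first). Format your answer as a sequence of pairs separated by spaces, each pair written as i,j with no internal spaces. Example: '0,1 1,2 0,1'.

Answer: 0,1 2,3

Derivation:
Collision at t=1/2: particles 0 and 1 swap velocities; positions: p0=9/2 p1=9/2 p2=14 p3=37/2; velocities now: v0=-1 v1=1 v2=2 v3=1
Collision at t=5: particles 2 and 3 swap velocities; positions: p0=0 p1=9 p2=23 p3=23; velocities now: v0=-1 v1=1 v2=1 v3=2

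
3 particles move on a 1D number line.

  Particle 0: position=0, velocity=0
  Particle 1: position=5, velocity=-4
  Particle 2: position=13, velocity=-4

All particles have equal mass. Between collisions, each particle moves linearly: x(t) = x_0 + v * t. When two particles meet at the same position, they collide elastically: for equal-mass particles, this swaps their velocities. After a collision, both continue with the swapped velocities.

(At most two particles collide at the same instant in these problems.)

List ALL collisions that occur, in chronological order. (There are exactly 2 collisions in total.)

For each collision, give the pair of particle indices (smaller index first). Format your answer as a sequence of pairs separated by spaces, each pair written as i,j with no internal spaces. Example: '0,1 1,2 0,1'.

Answer: 0,1 1,2

Derivation:
Collision at t=5/4: particles 0 and 1 swap velocities; positions: p0=0 p1=0 p2=8; velocities now: v0=-4 v1=0 v2=-4
Collision at t=13/4: particles 1 and 2 swap velocities; positions: p0=-8 p1=0 p2=0; velocities now: v0=-4 v1=-4 v2=0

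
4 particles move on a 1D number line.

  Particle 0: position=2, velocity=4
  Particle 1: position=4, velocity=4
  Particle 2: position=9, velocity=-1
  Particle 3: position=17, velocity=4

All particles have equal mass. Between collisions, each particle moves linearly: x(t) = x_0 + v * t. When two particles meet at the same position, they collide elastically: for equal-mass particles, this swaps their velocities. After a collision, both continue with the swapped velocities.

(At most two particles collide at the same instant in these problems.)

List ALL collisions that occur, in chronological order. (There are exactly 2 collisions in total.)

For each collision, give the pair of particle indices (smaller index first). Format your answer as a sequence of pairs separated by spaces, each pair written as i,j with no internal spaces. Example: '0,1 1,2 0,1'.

Answer: 1,2 0,1

Derivation:
Collision at t=1: particles 1 and 2 swap velocities; positions: p0=6 p1=8 p2=8 p3=21; velocities now: v0=4 v1=-1 v2=4 v3=4
Collision at t=7/5: particles 0 and 1 swap velocities; positions: p0=38/5 p1=38/5 p2=48/5 p3=113/5; velocities now: v0=-1 v1=4 v2=4 v3=4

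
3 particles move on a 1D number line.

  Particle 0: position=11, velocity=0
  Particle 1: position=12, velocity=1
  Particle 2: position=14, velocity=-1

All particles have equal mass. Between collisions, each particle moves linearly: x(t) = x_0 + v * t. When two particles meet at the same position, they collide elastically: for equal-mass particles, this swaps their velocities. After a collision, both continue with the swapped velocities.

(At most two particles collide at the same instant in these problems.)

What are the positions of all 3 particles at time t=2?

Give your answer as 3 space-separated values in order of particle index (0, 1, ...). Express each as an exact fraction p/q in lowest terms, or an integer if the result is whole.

Collision at t=1: particles 1 and 2 swap velocities; positions: p0=11 p1=13 p2=13; velocities now: v0=0 v1=-1 v2=1
Advance to t=2 (no further collisions before then); velocities: v0=0 v1=-1 v2=1; positions = 11 12 14

Answer: 11 12 14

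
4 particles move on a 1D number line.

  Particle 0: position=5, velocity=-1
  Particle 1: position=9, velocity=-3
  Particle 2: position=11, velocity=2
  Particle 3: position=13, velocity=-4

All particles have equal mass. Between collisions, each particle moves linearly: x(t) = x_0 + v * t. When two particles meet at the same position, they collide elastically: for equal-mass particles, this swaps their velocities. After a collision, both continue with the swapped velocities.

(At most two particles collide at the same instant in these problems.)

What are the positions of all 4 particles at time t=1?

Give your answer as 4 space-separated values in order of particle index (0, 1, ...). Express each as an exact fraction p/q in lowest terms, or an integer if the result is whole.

Answer: 4 6 9 13

Derivation:
Collision at t=1/3: particles 2 and 3 swap velocities; positions: p0=14/3 p1=8 p2=35/3 p3=35/3; velocities now: v0=-1 v1=-3 v2=-4 v3=2
Advance to t=1 (no further collisions before then); velocities: v0=-1 v1=-3 v2=-4 v3=2; positions = 4 6 9 13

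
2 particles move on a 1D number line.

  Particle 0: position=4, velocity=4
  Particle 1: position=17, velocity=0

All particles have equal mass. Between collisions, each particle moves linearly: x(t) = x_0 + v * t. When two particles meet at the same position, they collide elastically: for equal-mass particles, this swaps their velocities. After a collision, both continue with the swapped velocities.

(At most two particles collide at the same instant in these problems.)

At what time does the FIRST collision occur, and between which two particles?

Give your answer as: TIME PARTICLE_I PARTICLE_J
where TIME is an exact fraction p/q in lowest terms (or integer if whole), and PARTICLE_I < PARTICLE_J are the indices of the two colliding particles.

Pair (0,1): pos 4,17 vel 4,0 -> gap=13, closing at 4/unit, collide at t=13/4
Earliest collision: t=13/4 between 0 and 1

Answer: 13/4 0 1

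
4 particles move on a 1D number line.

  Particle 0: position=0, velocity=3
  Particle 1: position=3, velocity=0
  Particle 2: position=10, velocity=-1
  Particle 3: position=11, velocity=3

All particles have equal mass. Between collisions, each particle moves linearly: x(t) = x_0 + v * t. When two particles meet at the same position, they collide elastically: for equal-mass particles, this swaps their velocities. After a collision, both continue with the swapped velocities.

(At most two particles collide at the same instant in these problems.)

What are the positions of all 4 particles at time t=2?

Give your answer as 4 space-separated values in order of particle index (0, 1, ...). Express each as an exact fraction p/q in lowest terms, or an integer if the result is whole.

Answer: 3 6 8 17

Derivation:
Collision at t=1: particles 0 and 1 swap velocities; positions: p0=3 p1=3 p2=9 p3=14; velocities now: v0=0 v1=3 v2=-1 v3=3
Advance to t=2 (no further collisions before then); velocities: v0=0 v1=3 v2=-1 v3=3; positions = 3 6 8 17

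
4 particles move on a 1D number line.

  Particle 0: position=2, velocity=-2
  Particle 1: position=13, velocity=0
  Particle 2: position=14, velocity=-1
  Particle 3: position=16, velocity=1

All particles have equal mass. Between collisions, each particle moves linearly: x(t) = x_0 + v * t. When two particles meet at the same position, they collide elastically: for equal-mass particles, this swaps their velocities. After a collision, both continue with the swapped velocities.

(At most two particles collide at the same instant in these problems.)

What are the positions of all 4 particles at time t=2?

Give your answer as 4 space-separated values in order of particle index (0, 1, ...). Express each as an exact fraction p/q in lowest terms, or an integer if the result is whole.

Collision at t=1: particles 1 and 2 swap velocities; positions: p0=0 p1=13 p2=13 p3=17; velocities now: v0=-2 v1=-1 v2=0 v3=1
Advance to t=2 (no further collisions before then); velocities: v0=-2 v1=-1 v2=0 v3=1; positions = -2 12 13 18

Answer: -2 12 13 18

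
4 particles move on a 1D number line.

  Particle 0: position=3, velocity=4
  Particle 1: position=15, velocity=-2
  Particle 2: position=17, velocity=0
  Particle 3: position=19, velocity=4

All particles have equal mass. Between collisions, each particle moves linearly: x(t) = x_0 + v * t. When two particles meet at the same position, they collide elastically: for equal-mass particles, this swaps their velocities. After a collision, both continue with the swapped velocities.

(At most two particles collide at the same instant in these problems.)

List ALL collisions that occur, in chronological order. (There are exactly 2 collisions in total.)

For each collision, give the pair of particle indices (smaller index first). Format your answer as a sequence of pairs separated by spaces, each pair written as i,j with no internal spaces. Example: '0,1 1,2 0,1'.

Collision at t=2: particles 0 and 1 swap velocities; positions: p0=11 p1=11 p2=17 p3=27; velocities now: v0=-2 v1=4 v2=0 v3=4
Collision at t=7/2: particles 1 and 2 swap velocities; positions: p0=8 p1=17 p2=17 p3=33; velocities now: v0=-2 v1=0 v2=4 v3=4

Answer: 0,1 1,2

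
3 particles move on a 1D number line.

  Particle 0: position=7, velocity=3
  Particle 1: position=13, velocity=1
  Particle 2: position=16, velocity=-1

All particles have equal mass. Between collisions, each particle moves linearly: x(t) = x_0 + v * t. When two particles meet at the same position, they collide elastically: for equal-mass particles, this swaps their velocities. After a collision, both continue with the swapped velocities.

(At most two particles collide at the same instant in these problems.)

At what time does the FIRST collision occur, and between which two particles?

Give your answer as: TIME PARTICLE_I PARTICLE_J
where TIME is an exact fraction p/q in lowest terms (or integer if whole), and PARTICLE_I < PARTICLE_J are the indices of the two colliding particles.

Pair (0,1): pos 7,13 vel 3,1 -> gap=6, closing at 2/unit, collide at t=3
Pair (1,2): pos 13,16 vel 1,-1 -> gap=3, closing at 2/unit, collide at t=3/2
Earliest collision: t=3/2 between 1 and 2

Answer: 3/2 1 2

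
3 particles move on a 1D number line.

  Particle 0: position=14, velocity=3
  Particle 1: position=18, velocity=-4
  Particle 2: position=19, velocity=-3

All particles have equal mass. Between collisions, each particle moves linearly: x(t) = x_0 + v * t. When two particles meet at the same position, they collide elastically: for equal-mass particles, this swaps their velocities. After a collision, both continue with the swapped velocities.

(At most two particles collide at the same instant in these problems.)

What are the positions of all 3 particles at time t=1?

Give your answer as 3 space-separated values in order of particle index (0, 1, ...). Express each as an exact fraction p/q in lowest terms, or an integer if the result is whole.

Answer: 14 16 17

Derivation:
Collision at t=4/7: particles 0 and 1 swap velocities; positions: p0=110/7 p1=110/7 p2=121/7; velocities now: v0=-4 v1=3 v2=-3
Collision at t=5/6: particles 1 and 2 swap velocities; positions: p0=44/3 p1=33/2 p2=33/2; velocities now: v0=-4 v1=-3 v2=3
Advance to t=1 (no further collisions before then); velocities: v0=-4 v1=-3 v2=3; positions = 14 16 17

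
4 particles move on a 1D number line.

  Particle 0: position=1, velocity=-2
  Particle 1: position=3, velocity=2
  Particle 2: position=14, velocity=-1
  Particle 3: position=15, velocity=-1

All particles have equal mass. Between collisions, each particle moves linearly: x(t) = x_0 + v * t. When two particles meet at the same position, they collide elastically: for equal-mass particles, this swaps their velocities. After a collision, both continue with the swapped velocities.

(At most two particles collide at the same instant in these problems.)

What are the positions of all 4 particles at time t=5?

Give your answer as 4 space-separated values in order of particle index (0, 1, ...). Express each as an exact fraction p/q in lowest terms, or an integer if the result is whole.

Answer: -9 9 10 13

Derivation:
Collision at t=11/3: particles 1 and 2 swap velocities; positions: p0=-19/3 p1=31/3 p2=31/3 p3=34/3; velocities now: v0=-2 v1=-1 v2=2 v3=-1
Collision at t=4: particles 2 and 3 swap velocities; positions: p0=-7 p1=10 p2=11 p3=11; velocities now: v0=-2 v1=-1 v2=-1 v3=2
Advance to t=5 (no further collisions before then); velocities: v0=-2 v1=-1 v2=-1 v3=2; positions = -9 9 10 13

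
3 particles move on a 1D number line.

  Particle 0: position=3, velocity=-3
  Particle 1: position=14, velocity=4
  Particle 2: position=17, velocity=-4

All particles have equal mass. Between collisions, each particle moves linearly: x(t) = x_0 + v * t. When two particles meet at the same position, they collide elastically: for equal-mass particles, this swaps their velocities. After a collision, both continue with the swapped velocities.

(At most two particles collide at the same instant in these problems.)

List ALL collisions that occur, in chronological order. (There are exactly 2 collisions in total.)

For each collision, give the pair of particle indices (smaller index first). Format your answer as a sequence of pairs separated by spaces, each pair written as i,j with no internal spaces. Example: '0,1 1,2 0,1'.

Collision at t=3/8: particles 1 and 2 swap velocities; positions: p0=15/8 p1=31/2 p2=31/2; velocities now: v0=-3 v1=-4 v2=4
Collision at t=14: particles 0 and 1 swap velocities; positions: p0=-39 p1=-39 p2=70; velocities now: v0=-4 v1=-3 v2=4

Answer: 1,2 0,1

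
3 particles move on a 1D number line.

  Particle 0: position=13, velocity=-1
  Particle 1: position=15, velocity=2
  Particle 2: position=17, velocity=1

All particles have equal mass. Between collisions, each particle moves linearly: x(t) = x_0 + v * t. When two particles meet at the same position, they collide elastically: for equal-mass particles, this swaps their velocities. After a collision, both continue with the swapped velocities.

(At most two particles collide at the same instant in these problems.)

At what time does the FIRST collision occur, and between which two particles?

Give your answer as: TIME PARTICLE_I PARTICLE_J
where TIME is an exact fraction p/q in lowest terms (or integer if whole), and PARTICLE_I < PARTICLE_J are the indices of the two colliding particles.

Pair (0,1): pos 13,15 vel -1,2 -> not approaching (rel speed -3 <= 0)
Pair (1,2): pos 15,17 vel 2,1 -> gap=2, closing at 1/unit, collide at t=2
Earliest collision: t=2 between 1 and 2

Answer: 2 1 2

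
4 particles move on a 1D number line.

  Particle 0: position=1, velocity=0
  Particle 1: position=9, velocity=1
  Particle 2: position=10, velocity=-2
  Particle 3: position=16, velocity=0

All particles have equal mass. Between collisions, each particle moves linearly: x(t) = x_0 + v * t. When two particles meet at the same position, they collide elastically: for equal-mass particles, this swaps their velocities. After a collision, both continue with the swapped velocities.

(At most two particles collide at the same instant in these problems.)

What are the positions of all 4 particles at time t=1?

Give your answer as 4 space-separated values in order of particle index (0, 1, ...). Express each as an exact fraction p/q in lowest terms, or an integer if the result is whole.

Answer: 1 8 10 16

Derivation:
Collision at t=1/3: particles 1 and 2 swap velocities; positions: p0=1 p1=28/3 p2=28/3 p3=16; velocities now: v0=0 v1=-2 v2=1 v3=0
Advance to t=1 (no further collisions before then); velocities: v0=0 v1=-2 v2=1 v3=0; positions = 1 8 10 16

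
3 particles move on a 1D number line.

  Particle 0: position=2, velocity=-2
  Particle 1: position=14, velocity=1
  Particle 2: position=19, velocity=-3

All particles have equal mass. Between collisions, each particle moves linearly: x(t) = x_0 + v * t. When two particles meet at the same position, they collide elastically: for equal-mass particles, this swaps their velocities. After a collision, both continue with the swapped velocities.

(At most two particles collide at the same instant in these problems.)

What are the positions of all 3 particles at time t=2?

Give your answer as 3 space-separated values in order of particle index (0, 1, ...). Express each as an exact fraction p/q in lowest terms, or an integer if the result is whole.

Answer: -2 13 16

Derivation:
Collision at t=5/4: particles 1 and 2 swap velocities; positions: p0=-1/2 p1=61/4 p2=61/4; velocities now: v0=-2 v1=-3 v2=1
Advance to t=2 (no further collisions before then); velocities: v0=-2 v1=-3 v2=1; positions = -2 13 16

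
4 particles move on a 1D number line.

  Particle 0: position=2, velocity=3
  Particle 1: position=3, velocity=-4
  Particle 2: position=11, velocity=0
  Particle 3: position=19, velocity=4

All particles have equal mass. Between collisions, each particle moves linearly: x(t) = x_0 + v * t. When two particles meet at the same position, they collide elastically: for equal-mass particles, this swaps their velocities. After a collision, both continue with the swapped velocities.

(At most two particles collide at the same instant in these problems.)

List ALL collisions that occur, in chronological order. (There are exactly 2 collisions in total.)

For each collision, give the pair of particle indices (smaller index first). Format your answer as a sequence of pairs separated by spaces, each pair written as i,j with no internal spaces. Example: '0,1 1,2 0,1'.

Answer: 0,1 1,2

Derivation:
Collision at t=1/7: particles 0 and 1 swap velocities; positions: p0=17/7 p1=17/7 p2=11 p3=137/7; velocities now: v0=-4 v1=3 v2=0 v3=4
Collision at t=3: particles 1 and 2 swap velocities; positions: p0=-9 p1=11 p2=11 p3=31; velocities now: v0=-4 v1=0 v2=3 v3=4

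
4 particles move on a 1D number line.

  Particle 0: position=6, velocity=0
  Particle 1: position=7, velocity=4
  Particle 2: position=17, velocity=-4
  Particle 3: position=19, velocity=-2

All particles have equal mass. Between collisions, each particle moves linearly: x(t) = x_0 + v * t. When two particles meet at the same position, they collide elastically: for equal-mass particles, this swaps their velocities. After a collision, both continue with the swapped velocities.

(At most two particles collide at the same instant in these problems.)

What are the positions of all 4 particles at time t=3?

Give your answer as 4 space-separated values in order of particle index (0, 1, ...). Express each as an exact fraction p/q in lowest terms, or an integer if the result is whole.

Answer: 5 6 13 19

Derivation:
Collision at t=5/4: particles 1 and 2 swap velocities; positions: p0=6 p1=12 p2=12 p3=33/2; velocities now: v0=0 v1=-4 v2=4 v3=-2
Collision at t=2: particles 2 and 3 swap velocities; positions: p0=6 p1=9 p2=15 p3=15; velocities now: v0=0 v1=-4 v2=-2 v3=4
Collision at t=11/4: particles 0 and 1 swap velocities; positions: p0=6 p1=6 p2=27/2 p3=18; velocities now: v0=-4 v1=0 v2=-2 v3=4
Advance to t=3 (no further collisions before then); velocities: v0=-4 v1=0 v2=-2 v3=4; positions = 5 6 13 19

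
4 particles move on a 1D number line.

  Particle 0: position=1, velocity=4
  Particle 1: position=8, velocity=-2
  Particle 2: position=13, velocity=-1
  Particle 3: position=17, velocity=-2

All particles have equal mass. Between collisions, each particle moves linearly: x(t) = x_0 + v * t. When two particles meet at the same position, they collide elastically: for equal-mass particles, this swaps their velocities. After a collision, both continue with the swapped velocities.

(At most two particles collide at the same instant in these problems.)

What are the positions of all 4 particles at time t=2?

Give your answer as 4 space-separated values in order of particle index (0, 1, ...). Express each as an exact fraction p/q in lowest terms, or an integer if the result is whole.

Collision at t=7/6: particles 0 and 1 swap velocities; positions: p0=17/3 p1=17/3 p2=71/6 p3=44/3; velocities now: v0=-2 v1=4 v2=-1 v3=-2
Advance to t=2 (no further collisions before then); velocities: v0=-2 v1=4 v2=-1 v3=-2; positions = 4 9 11 13

Answer: 4 9 11 13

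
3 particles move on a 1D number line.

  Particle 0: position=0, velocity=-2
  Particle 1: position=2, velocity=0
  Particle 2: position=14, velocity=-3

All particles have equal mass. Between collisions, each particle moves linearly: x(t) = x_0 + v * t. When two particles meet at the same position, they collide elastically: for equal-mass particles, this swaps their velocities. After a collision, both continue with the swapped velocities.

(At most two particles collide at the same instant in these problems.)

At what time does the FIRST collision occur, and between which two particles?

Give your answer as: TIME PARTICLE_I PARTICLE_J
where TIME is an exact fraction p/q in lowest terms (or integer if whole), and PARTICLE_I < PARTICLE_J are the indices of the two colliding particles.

Pair (0,1): pos 0,2 vel -2,0 -> not approaching (rel speed -2 <= 0)
Pair (1,2): pos 2,14 vel 0,-3 -> gap=12, closing at 3/unit, collide at t=4
Earliest collision: t=4 between 1 and 2

Answer: 4 1 2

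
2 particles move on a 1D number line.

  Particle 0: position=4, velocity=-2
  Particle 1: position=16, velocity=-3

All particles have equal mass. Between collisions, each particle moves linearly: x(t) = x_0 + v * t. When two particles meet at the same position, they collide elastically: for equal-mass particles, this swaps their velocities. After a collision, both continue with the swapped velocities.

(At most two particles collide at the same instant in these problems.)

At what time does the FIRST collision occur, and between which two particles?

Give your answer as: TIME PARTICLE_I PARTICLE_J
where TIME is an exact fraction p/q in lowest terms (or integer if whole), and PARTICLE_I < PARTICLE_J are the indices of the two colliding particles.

Answer: 12 0 1

Derivation:
Pair (0,1): pos 4,16 vel -2,-3 -> gap=12, closing at 1/unit, collide at t=12
Earliest collision: t=12 between 0 and 1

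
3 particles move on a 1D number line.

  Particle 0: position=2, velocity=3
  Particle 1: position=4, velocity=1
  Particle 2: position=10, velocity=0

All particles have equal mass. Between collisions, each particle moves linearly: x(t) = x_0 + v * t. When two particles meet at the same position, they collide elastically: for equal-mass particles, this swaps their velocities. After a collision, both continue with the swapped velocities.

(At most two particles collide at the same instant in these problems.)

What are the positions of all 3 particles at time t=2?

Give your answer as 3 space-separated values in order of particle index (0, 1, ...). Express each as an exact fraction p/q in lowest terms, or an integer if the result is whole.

Collision at t=1: particles 0 and 1 swap velocities; positions: p0=5 p1=5 p2=10; velocities now: v0=1 v1=3 v2=0
Advance to t=2 (no further collisions before then); velocities: v0=1 v1=3 v2=0; positions = 6 8 10

Answer: 6 8 10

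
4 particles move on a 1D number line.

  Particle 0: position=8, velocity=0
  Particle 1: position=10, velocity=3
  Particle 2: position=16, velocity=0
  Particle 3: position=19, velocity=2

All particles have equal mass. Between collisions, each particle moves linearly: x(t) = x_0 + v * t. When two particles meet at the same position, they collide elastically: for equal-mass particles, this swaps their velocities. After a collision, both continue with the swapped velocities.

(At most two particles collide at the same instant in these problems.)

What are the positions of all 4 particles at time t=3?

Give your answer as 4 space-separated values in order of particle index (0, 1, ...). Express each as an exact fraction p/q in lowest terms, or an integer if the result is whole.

Collision at t=2: particles 1 and 2 swap velocities; positions: p0=8 p1=16 p2=16 p3=23; velocities now: v0=0 v1=0 v2=3 v3=2
Advance to t=3 (no further collisions before then); velocities: v0=0 v1=0 v2=3 v3=2; positions = 8 16 19 25

Answer: 8 16 19 25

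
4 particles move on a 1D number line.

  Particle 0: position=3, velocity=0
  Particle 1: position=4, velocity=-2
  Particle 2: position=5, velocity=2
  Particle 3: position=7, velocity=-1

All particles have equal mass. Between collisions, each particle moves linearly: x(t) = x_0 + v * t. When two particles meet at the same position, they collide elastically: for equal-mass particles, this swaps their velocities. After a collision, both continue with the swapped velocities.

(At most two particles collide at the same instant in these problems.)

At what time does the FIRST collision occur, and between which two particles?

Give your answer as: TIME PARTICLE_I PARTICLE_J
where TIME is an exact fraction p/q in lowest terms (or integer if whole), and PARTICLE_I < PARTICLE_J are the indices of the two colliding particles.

Answer: 1/2 0 1

Derivation:
Pair (0,1): pos 3,4 vel 0,-2 -> gap=1, closing at 2/unit, collide at t=1/2
Pair (1,2): pos 4,5 vel -2,2 -> not approaching (rel speed -4 <= 0)
Pair (2,3): pos 5,7 vel 2,-1 -> gap=2, closing at 3/unit, collide at t=2/3
Earliest collision: t=1/2 between 0 and 1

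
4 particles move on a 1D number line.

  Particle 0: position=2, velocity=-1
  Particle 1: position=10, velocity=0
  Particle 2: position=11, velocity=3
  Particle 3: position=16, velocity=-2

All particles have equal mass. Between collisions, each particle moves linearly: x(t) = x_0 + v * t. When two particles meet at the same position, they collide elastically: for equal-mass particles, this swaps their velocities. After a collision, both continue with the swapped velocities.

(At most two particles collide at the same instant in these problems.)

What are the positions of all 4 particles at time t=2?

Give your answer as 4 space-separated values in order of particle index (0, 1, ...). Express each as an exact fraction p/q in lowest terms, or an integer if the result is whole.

Answer: 0 10 12 17

Derivation:
Collision at t=1: particles 2 and 3 swap velocities; positions: p0=1 p1=10 p2=14 p3=14; velocities now: v0=-1 v1=0 v2=-2 v3=3
Advance to t=2 (no further collisions before then); velocities: v0=-1 v1=0 v2=-2 v3=3; positions = 0 10 12 17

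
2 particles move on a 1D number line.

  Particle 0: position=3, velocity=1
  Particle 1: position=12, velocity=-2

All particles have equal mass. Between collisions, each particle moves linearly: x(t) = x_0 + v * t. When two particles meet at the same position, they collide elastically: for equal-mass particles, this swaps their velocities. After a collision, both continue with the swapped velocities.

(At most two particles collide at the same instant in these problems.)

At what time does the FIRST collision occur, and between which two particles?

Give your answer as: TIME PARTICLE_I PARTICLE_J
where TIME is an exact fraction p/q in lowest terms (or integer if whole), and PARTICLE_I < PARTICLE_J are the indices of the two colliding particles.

Pair (0,1): pos 3,12 vel 1,-2 -> gap=9, closing at 3/unit, collide at t=3
Earliest collision: t=3 between 0 and 1

Answer: 3 0 1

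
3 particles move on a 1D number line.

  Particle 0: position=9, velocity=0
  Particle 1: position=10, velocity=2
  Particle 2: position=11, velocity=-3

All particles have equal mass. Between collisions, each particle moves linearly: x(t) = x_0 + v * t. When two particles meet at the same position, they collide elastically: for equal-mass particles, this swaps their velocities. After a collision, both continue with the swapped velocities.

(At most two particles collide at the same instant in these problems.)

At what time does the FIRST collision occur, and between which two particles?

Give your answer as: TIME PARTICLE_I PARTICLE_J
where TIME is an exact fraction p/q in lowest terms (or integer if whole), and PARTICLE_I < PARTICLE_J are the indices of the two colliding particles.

Pair (0,1): pos 9,10 vel 0,2 -> not approaching (rel speed -2 <= 0)
Pair (1,2): pos 10,11 vel 2,-3 -> gap=1, closing at 5/unit, collide at t=1/5
Earliest collision: t=1/5 between 1 and 2

Answer: 1/5 1 2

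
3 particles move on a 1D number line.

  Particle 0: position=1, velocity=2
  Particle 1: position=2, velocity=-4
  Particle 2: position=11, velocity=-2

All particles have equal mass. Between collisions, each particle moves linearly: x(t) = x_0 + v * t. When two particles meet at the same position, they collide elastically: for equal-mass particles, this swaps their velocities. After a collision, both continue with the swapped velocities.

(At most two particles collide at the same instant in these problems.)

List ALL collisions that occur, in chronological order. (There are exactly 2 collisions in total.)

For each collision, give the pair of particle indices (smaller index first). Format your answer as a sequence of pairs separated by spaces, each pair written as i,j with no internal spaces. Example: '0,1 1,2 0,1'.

Collision at t=1/6: particles 0 and 1 swap velocities; positions: p0=4/3 p1=4/3 p2=32/3; velocities now: v0=-4 v1=2 v2=-2
Collision at t=5/2: particles 1 and 2 swap velocities; positions: p0=-8 p1=6 p2=6; velocities now: v0=-4 v1=-2 v2=2

Answer: 0,1 1,2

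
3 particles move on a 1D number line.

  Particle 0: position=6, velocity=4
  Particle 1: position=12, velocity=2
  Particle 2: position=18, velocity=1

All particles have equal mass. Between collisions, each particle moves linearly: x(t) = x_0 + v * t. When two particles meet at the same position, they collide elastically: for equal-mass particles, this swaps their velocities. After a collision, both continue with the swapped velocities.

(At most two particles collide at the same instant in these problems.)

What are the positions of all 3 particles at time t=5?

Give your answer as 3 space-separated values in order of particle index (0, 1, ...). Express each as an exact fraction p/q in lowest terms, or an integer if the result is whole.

Answer: 22 23 26

Derivation:
Collision at t=3: particles 0 and 1 swap velocities; positions: p0=18 p1=18 p2=21; velocities now: v0=2 v1=4 v2=1
Collision at t=4: particles 1 and 2 swap velocities; positions: p0=20 p1=22 p2=22; velocities now: v0=2 v1=1 v2=4
Advance to t=5 (no further collisions before then); velocities: v0=2 v1=1 v2=4; positions = 22 23 26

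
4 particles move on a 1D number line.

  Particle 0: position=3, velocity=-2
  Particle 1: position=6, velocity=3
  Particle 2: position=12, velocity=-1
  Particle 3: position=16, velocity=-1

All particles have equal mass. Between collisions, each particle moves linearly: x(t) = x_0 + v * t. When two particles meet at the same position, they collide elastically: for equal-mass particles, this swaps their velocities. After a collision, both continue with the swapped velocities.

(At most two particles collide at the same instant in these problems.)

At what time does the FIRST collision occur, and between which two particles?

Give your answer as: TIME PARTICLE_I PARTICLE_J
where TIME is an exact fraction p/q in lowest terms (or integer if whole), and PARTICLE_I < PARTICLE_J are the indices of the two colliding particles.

Pair (0,1): pos 3,6 vel -2,3 -> not approaching (rel speed -5 <= 0)
Pair (1,2): pos 6,12 vel 3,-1 -> gap=6, closing at 4/unit, collide at t=3/2
Pair (2,3): pos 12,16 vel -1,-1 -> not approaching (rel speed 0 <= 0)
Earliest collision: t=3/2 between 1 and 2

Answer: 3/2 1 2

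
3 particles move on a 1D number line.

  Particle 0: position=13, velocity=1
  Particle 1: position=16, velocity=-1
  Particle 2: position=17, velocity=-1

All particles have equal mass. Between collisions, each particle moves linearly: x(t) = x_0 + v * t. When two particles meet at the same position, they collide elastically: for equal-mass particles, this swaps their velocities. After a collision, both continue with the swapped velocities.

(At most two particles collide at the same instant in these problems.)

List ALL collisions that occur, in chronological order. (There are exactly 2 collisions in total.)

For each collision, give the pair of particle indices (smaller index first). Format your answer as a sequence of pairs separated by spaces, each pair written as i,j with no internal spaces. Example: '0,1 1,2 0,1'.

Answer: 0,1 1,2

Derivation:
Collision at t=3/2: particles 0 and 1 swap velocities; positions: p0=29/2 p1=29/2 p2=31/2; velocities now: v0=-1 v1=1 v2=-1
Collision at t=2: particles 1 and 2 swap velocities; positions: p0=14 p1=15 p2=15; velocities now: v0=-1 v1=-1 v2=1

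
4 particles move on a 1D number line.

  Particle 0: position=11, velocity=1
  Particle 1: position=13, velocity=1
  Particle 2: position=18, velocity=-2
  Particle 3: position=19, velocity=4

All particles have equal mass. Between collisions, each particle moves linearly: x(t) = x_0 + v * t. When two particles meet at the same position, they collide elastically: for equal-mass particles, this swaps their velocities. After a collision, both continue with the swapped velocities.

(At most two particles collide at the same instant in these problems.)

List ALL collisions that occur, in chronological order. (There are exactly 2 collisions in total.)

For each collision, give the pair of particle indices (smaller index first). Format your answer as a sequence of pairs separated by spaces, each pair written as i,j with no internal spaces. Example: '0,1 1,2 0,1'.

Answer: 1,2 0,1

Derivation:
Collision at t=5/3: particles 1 and 2 swap velocities; positions: p0=38/3 p1=44/3 p2=44/3 p3=77/3; velocities now: v0=1 v1=-2 v2=1 v3=4
Collision at t=7/3: particles 0 and 1 swap velocities; positions: p0=40/3 p1=40/3 p2=46/3 p3=85/3; velocities now: v0=-2 v1=1 v2=1 v3=4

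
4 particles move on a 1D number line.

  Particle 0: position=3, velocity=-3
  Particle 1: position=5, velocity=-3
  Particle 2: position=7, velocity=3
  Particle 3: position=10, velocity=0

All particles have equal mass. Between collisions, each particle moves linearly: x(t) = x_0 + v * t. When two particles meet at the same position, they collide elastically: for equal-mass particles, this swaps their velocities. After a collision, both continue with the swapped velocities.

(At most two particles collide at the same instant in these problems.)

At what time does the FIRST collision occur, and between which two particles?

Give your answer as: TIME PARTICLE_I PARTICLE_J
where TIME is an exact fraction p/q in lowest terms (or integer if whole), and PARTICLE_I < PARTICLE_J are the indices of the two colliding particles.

Answer: 1 2 3

Derivation:
Pair (0,1): pos 3,5 vel -3,-3 -> not approaching (rel speed 0 <= 0)
Pair (1,2): pos 5,7 vel -3,3 -> not approaching (rel speed -6 <= 0)
Pair (2,3): pos 7,10 vel 3,0 -> gap=3, closing at 3/unit, collide at t=1
Earliest collision: t=1 between 2 and 3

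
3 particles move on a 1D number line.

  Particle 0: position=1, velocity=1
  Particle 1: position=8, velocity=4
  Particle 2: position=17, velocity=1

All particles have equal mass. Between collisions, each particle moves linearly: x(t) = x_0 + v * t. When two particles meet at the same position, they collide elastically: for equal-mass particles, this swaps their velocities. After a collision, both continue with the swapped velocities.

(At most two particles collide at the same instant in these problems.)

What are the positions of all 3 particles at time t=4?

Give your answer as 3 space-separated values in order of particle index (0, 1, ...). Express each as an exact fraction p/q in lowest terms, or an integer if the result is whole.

Answer: 5 21 24

Derivation:
Collision at t=3: particles 1 and 2 swap velocities; positions: p0=4 p1=20 p2=20; velocities now: v0=1 v1=1 v2=4
Advance to t=4 (no further collisions before then); velocities: v0=1 v1=1 v2=4; positions = 5 21 24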